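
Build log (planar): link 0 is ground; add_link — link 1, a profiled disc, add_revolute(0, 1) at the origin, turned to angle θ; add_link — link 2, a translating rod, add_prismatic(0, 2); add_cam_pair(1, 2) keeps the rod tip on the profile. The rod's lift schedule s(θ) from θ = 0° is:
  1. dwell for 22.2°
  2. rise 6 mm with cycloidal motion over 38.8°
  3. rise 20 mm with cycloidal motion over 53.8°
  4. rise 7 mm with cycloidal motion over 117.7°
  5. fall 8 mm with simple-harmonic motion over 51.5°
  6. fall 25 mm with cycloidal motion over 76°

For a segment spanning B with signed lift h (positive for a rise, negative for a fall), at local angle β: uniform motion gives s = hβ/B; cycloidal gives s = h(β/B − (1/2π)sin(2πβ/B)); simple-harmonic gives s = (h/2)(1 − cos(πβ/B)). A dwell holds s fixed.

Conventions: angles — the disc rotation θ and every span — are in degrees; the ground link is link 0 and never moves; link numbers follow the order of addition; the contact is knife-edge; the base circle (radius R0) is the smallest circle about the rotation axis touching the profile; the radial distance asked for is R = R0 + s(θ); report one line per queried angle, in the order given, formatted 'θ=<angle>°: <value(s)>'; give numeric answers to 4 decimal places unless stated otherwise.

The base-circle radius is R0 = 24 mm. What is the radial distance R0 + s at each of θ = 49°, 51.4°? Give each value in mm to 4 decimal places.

seg 1 [0°–22.2°] dwell: s stays 0.0000
seg 2 [22.2°–61°] cycloidal, h=6: θ=49° here. β=26.8, B=38.8. 6·(0.6907 − sin(2π·0.6907)/(2π)) = 5.0338 → s = 5.0338
seg 2 [22.2°–61°] cycloidal, h=6: θ=51.4° here. β=29.2, B=38.8. 6·(0.7526 − sin(2π·0.7526)/(2π)) = 5.4703 → s = 5.4703
θ=49°: R = R0 + s = 24 + 5.0338 = 29.0338
θ=51.4°: R = R0 + s = 24 + 5.4703 = 29.4703

θ=49°: 29.0338
θ=51.4°: 29.4703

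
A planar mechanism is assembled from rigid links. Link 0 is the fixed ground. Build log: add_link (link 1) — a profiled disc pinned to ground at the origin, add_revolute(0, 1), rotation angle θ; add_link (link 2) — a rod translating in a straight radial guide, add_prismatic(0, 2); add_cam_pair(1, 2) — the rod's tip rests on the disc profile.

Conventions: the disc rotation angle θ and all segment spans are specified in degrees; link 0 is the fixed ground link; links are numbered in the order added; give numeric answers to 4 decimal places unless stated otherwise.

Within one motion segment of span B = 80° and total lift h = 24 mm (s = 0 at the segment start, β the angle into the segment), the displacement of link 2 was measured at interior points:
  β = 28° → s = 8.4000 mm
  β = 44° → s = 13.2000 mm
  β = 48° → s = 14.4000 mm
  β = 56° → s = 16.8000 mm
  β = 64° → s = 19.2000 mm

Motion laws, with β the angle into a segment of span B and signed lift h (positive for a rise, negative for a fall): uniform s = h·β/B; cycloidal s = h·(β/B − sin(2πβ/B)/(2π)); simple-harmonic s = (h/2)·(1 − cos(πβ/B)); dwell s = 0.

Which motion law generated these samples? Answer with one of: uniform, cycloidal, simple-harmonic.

candidates at β/B = r: uniform s = h·r (linear in β); cycloidal s = h·(r − sin(2πr)/(2π)); simple-harmonic s = (h/2)(1 − cos(πr))
β=28°: printed 8.4000 | uniform 8.4000, cycloidal 5.3098, simple-harmonic 6.5521
β=44°: printed 13.2000 | uniform 13.2000, cycloidal 14.3804, simple-harmonic 13.8772
β=48°: printed 14.4000 | uniform 14.4000, cycloidal 16.6452, simple-harmonic 15.7082
β=56°: printed 16.8000 | uniform 16.8000, cycloidal 20.4328, simple-harmonic 19.0534
β=64°: printed 19.2000 | uniform 19.2000, cycloidal 22.8328, simple-harmonic 21.7082
only one law matches every sample → uniform

uniform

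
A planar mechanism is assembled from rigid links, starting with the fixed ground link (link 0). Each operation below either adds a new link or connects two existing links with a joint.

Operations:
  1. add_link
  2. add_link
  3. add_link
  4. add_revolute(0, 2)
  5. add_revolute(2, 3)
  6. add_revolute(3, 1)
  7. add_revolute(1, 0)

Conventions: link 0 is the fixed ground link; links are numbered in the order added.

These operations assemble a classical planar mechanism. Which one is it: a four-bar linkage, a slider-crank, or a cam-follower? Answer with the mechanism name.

links: 4 (incl. ground); joints: 4 revolute, 0 prismatic, 0 higher (cam) pair, forming one closed loop
4 links in a single 4R loop → four-bar linkage

four-bar linkage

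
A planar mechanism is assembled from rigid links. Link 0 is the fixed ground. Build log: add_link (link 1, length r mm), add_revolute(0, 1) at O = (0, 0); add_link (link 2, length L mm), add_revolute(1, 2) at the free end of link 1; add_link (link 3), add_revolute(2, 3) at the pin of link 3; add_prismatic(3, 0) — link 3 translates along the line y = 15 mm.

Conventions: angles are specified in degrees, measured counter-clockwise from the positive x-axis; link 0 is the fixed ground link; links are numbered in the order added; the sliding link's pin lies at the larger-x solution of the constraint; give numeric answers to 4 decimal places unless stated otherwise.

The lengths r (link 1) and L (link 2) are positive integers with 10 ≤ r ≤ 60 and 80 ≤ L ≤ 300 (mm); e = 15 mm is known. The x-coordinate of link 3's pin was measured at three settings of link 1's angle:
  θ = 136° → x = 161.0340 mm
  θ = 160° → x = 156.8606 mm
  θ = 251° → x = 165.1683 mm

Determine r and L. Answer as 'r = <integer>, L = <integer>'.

constraint per measurement: (x − r cos θ)² + (r sin θ − e)² = L²
subtracting the θ₁ and θ₂ equations cancels the r² and L² terms:
r = (x₁² − x₂²) / (2[(x₁cos θ₁ + e sin θ₁) − (x₂cos θ₂ + e sin θ₂)]) = 18.0003 → r = 18
L² = (x₁ − r cos θ₁)² + (r sin θ₁ − e)² = 30276.0076 → L = 174.0000 → L = 174
check at θ₃=251°: x = 165.1683 (printed 165.1683) ✓

r = 18, L = 174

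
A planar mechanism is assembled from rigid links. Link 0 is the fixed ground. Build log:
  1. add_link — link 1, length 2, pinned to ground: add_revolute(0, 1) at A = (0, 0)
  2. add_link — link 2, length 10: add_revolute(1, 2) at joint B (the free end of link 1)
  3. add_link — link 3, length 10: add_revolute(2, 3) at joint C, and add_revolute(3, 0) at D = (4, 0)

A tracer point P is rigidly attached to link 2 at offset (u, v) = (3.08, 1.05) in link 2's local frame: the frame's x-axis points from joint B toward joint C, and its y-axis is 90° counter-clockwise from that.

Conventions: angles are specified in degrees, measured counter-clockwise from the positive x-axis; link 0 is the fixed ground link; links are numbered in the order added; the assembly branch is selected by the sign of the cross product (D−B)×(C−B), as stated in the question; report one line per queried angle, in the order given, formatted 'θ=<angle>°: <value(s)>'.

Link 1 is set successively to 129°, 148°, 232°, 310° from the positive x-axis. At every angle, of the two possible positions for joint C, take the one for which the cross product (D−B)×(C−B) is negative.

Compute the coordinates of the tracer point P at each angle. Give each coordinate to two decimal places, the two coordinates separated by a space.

A=(0,0), D=(4.00,0)
θ=129°: B = A + 2.00·(cos129°, sin129°) = (-1.2586, 1.5543)
θ=129°: |BD| = 5.4835
θ=129°: circle(B,10.00) ∩ circle(D,10.00): a=2.7418, h=9.6168
θ=129°:   candidates: C₊=(4.0965,9.9995) cross=52.734; C₋=(-1.3552,-8.4452) cross=-52.734
θ=129°:   branch - wants cross < 0 → take C=(-1.3552,-8.4452) (cross=-52.734)
θ=129°: ex = (C−B)/|BC| = (-0.0097,-1.0000); ey = (1.0000,-0.0097)
θ=129°: P = B + 3.08·ex + 1.05·ey = (-0.2384,-1.5357)
θ=148°: B = A + 2.00·(cos148°, sin148°) = (-1.6961, 1.0598)
θ=148°: |BD| = 5.7939
θ=148°: circle(B,10.00) ∩ circle(D,10.00): a=2.8969, h=9.5712
θ=148°:   candidates: C₊=(2.9028,9.9396) cross=55.454; C₋=(-0.5989,-8.8798) cross=-55.454
θ=148°:   branch - wants cross < 0 → take C=(-0.5989,-8.8798) (cross=-55.454)
θ=148°: ex = (C−B)/|BC| = (0.1097,-0.9940); ey = (0.9940,0.1097)
θ=148°: P = B + 3.08·ex + 1.05·ey = (-0.3145,-1.8864)
θ=232°: B = A + 2.00·(cos232°, sin232°) = (-1.2313, -1.5760)
θ=232°: |BD| = 5.4636
θ=232°: circle(B,10.00) ∩ circle(D,10.00): a=2.7318, h=9.6196
θ=232°:   candidates: C₊=(-1.3905,8.4227) cross=52.558; C₋=(4.1592,-9.9987) cross=-52.558
θ=232°:   branch - wants cross < 0 → take C=(4.1592,-9.9987) (cross=-52.558)
θ=232°: ex = (C−B)/|BC| = (0.5391,-0.8423); ey = (0.8423,0.5391)
θ=232°: P = B + 3.08·ex + 1.05·ey = (1.3133,-3.6042)
θ=310°: B = A + 2.00·(cos310°, sin310°) = (1.2856, -1.5321)
θ=310°: |BD| = 3.1170
θ=310°: circle(B,10.00) ∩ circle(D,10.00): a=1.5585, h=9.8778
θ=310°:   candidates: C₊=(-2.2125,7.8361) cross=30.789; C₋=(7.4981,-9.3682) cross=-30.789
θ=310°:   branch - wants cross < 0 → take C=(7.4981,-9.3682) (cross=-30.789)
θ=310°: ex = (C−B)/|BC| = (0.6212,-0.7836); ey = (0.7836,0.6212)
θ=310°: P = B + 3.08·ex + 1.05·ey = (4.0218,-3.2933)

θ=129°: -0.24 -1.54
θ=148°: -0.31 -1.89
θ=232°: 1.31 -3.60
θ=310°: 4.02 -3.29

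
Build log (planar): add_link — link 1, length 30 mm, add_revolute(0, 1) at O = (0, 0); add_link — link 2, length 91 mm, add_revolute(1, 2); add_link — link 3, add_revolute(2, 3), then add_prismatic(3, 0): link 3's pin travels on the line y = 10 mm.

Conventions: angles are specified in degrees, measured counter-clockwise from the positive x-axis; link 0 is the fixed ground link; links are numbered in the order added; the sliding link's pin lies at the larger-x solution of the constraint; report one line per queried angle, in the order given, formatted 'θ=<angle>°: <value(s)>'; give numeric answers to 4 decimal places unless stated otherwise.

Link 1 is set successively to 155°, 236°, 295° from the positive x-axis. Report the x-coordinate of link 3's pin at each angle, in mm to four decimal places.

geometry: r = 30 mm, L = 91 mm, e = 10 mm
θ=155°: crank pin P = (r cos θ, r sin θ) = (-27.189234, 12.678548)
θ=155°: h = r sin θ − e = 12.678548 − 10 = 2.678548
θ=155°: x = r cos θ + √(L² − h²) = -27.189234 + 90.960570 = 63.771337
θ=236°: crank pin P = (r cos θ, r sin θ) = (-16.775787, -24.871127)
θ=236°: h = r sin θ − e = -24.871127 − 10 = -34.871127
θ=236°: x = r cos θ + √(L² − h²) = -16.775787 + 84.053581 = 67.277794
θ=295°: crank pin P = (r cos θ, r sin θ) = (12.678548, -27.189234)
θ=295°: h = r sin θ − e = -27.189234 − 10 = -37.189234
θ=295°: x = r cos θ + √(L² − h²) = 12.678548 + 83.053964 = 95.732512

θ=155°: 63.7713
θ=236°: 67.2778
θ=295°: 95.7325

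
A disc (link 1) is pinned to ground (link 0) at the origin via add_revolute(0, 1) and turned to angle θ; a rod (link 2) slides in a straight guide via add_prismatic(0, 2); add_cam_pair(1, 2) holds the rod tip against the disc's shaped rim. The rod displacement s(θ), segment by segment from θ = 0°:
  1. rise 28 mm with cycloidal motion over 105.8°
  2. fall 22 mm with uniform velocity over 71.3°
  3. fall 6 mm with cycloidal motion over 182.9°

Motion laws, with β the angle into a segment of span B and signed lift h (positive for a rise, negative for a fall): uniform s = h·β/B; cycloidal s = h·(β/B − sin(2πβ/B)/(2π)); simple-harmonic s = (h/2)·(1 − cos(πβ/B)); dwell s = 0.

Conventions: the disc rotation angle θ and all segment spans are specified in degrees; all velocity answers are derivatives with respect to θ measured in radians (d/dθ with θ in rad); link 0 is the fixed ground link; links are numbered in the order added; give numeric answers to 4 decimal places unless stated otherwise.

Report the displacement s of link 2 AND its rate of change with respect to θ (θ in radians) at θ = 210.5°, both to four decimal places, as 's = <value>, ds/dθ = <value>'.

segment 1 (0° to 105.8°, cycloidal, h = 28) is passed completely: s = 0.0000 + (28) = 28.0000
segment 2 (105.8° to 177.1°, uniform, h = -22) is passed completely: s = 28.0000 + (-22) = 6.0000
θ = 210.5° falls in segment 3 (177.1° to 360°, cycloidal, h = -6): β = 210.5 − 177.1 = 33.4°, B = 182.9°; Δs = -6·(0.1826 − sin(2π·0.1826)/(2π)) = -0.2251; s = 6.0000 − 0.2251 = 5.7749
velocity in seg [177.1°–360°] (cycloidal), θ in radians: β = 33.4° = 0.5829 rad, B = 182.9° = 3.1922 rad; ds/dθ = (h/B)(1 − cos(2πβ/B)) = ((-6)/3.1922)(1 − cos(2π·0.1826)) = -1.107326 mm/rad

s = 5.7749, ds/dθ = -1.1073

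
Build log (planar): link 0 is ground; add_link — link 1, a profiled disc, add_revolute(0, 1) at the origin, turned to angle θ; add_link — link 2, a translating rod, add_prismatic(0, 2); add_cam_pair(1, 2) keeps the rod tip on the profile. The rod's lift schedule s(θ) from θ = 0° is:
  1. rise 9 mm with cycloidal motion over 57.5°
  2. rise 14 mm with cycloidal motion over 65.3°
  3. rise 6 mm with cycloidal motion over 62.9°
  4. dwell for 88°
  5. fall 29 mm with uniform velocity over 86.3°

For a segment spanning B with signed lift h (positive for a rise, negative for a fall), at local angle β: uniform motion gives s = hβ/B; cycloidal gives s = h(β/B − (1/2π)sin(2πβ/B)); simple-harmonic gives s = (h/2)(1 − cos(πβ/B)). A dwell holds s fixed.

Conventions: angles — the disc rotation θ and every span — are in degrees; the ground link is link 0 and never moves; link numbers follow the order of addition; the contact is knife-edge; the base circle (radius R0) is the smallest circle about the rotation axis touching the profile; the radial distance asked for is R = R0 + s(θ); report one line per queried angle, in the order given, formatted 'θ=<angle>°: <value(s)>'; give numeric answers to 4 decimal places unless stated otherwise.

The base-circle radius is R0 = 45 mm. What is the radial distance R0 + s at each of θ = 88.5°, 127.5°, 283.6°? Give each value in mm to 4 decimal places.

seg 1 [0°–57.5°] cycloidal, h=9: full span → s += 9 → s = 9.0000
seg 2 [57.5°–122.8°] cycloidal, h=14: θ=88.5° here. β=31, B=65.3. 14·(0.4747 − sin(2π·0.4747)/(2π)) = 6.2940 → s = 15.2940
seg 2 [57.5°–122.8°] cycloidal, h=14: full span → s += 14 → s = 23.0000
seg 3 [122.8°–185.7°] cycloidal, h=6: θ=127.5° here. β=4.7, B=62.9. 6·(0.0747 − sin(2π·0.0747)/(2π)) = 0.0163 → s = 23.0163
seg 3 [122.8°–185.7°] cycloidal, h=6: full span → s += 6 → s = 29.0000
seg 4 [185.7°–273.7°] dwell: s stays 29.0000
seg 5 [273.7°–360°] uniform, h=-29: θ=283.6° here. β=9.9, B=86.3. -29·9.9/86.3 = -3.3268 → s = 25.6732
θ=88.5°: R = R0 + s = 45 + 15.2940 = 60.2940
θ=127.5°: R = R0 + s = 45 + 23.0163 = 68.0163
θ=283.6°: R = R0 + s = 45 + 25.6732 = 70.6732

θ=88.5°: 60.2940
θ=127.5°: 68.0163
θ=283.6°: 70.6732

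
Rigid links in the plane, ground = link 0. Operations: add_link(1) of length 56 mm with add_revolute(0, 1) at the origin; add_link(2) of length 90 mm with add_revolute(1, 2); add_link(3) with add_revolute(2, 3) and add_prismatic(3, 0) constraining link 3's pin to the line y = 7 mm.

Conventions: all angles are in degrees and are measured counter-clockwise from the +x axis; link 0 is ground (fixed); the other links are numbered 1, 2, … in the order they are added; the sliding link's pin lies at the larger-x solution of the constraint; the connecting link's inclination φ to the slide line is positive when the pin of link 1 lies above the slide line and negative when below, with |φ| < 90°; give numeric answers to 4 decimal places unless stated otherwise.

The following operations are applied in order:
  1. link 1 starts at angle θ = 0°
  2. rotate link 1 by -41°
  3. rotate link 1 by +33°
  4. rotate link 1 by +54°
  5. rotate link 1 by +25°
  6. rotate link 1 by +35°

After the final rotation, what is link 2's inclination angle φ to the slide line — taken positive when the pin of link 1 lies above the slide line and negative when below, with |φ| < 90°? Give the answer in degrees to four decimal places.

geometry: r = 56 mm, L = 90 mm, e = 7 mm; θ starts at 0°
rotate link 1 by -41°: θ ← 0° -41° = -41°
rotate link 1 by +33°: θ ← -41° +33° = -8°
rotate link 1 by +54°: θ ← -8° +54° = 46°
rotate link 1 by +25°: θ ← 46° +25° = 71°
rotate link 1 by +35°: θ ← 71° +35° = 106°
h = r sin θ − e = 53.830655 − 7 = 46.830655
sin φ = h / L = 46.830655 / 90 = 0.52034061
φ = arcsin(0.52034061) = 31.355102°

31.3551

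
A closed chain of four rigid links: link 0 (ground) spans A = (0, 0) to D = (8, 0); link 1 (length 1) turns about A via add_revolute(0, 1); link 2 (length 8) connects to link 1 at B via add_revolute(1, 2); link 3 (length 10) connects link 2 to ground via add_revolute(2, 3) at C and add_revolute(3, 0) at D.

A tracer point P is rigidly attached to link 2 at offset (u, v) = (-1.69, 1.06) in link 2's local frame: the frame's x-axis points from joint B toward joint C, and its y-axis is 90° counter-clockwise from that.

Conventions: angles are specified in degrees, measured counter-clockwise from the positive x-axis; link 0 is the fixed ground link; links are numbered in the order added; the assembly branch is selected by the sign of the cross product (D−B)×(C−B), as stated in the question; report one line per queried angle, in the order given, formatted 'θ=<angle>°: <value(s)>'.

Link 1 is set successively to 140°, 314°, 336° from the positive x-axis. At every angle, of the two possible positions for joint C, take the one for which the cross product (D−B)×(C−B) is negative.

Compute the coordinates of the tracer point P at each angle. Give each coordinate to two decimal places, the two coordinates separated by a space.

A=(0,0), D=(8.00,0)
θ=140°: B = A + 1.00·(cos140°, sin140°) = (-0.7660, 0.6428)
θ=140°: |BD| = 8.7896
θ=140°: circle(B,8.00) ∩ circle(D,10.00): a=2.3469, h=7.6480
θ=140°:   candidates: C₊=(2.1339,8.0987) cross=67.223; C₋=(1.0153,-7.1564) cross=-67.223
θ=140°:   branch - wants cross < 0 → take C=(1.0153,-7.1564) (cross=-67.223)
θ=140°: ex = (C−B)/|BC| = (0.2227,-0.9749); ey = (0.9749,0.2227)
θ=140°: P = B + -1.69·ex + 1.06·ey = (-0.1090,2.5264)
θ=314°: B = A + 1.00·(cos314°, sin314°) = (0.6947, -0.7193)
θ=314°: |BD| = 7.3407
θ=314°: circle(B,8.00) ∩ circle(D,10.00): a=1.2182, h=7.9067
θ=314°:   candidates: C₊=(1.1322,7.2687) cross=58.040; C₋=(2.6818,-8.4686) cross=-58.040
θ=314°:   branch - wants cross < 0 → take C=(2.6818,-8.4686) (cross=-58.040)
θ=314°: ex = (C−B)/|BC| = (0.2484,-0.9687); ey = (0.9687,0.2484)
θ=314°: P = B + -1.69·ex + 1.06·ey = (1.3016,1.1810)
θ=336°: B = A + 1.00·(cos336°, sin336°) = (0.9135, -0.4067)
θ=336°: |BD| = 7.0981
θ=336°: circle(B,8.00) ∩ circle(D,10.00): a=1.0132, h=7.9356
θ=336°:   candidates: C₊=(1.4703,7.5739) cross=56.328; C₋=(2.3798,-8.2712) cross=-56.328
θ=336°:   branch - wants cross < 0 → take C=(2.3798,-8.2712) (cross=-56.328)
θ=336°: ex = (C−B)/|BC| = (0.1833,-0.9831); ey = (0.9831,0.1833)
θ=336°: P = B + -1.69·ex + 1.06·ey = (1.6458,1.4489)

θ=140°: -0.11 2.53
θ=314°: 1.30 1.18
θ=336°: 1.65 1.45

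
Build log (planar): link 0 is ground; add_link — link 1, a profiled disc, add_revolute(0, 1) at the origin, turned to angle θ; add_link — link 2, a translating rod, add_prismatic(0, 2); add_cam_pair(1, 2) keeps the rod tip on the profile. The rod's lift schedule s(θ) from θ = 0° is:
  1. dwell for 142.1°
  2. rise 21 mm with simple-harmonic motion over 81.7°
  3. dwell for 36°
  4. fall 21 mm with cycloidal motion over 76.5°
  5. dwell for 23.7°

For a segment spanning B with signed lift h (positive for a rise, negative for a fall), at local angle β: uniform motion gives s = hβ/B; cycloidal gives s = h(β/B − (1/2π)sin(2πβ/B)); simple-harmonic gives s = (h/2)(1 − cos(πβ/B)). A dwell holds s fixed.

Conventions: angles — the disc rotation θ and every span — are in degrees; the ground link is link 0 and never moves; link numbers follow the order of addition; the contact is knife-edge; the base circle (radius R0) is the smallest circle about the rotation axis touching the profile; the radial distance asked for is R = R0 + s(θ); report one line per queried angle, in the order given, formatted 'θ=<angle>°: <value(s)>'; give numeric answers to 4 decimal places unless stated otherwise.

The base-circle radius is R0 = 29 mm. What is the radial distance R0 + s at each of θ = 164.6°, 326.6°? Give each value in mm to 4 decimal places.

seg 1 [0°–142.1°] dwell: s stays 0.0000
seg 2 [142.1°–223.8°] simple-harmonic, h=21: θ=164.6° here. β=22.5, B=81.7. 21/2·(1 − cos(π·0.2754)) = 3.6908 → s = 3.6908
seg 2 [142.1°–223.8°] simple-harmonic, h=21: full span → s += 21 → s = 21.0000
seg 3 [223.8°–259.8°] dwell: s stays 21.0000
seg 4 [259.8°–336.3°] cycloidal, h=-21: θ=326.6° here. β=66.8, B=76.5. -21·(0.8732 − sin(2π·0.8732)/(2π)) = -20.7271 → s = 0.2729
θ=164.6°: R = R0 + s = 29 + 3.6908 = 32.6908
θ=326.6°: R = R0 + s = 29 + 0.2729 = 29.2729

θ=164.6°: 32.6908
θ=326.6°: 29.2729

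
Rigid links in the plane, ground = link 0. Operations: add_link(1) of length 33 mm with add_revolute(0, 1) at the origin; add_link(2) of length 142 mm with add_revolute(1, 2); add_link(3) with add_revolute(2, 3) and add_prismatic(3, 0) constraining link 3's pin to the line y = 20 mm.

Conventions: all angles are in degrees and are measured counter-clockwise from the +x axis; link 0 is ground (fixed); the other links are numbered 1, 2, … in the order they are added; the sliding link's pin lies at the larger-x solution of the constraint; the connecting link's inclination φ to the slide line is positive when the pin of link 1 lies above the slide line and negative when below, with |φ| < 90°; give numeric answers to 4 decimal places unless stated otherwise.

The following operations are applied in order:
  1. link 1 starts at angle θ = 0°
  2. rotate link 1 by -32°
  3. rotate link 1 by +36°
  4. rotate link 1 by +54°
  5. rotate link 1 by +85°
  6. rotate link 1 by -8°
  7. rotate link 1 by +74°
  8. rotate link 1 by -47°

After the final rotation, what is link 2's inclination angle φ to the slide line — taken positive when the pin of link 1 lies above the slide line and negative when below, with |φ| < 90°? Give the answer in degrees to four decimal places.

geometry: r = 33 mm, L = 142 mm, e = 20 mm; θ starts at 0°
rotate link 1 by -32°: θ ← 0° -32° = -32°
rotate link 1 by +36°: θ ← -32° +36° = 4°
rotate link 1 by +54°: θ ← 4° +54° = 58°
rotate link 1 by +85°: θ ← 58° +85° = 143°
rotate link 1 by -8°: θ ← 143° -8° = 135°
rotate link 1 by +74°: θ ← 135° +74° = 209°
rotate link 1 by -47°: θ ← 209° -47° = 162°
h = r sin θ − e = 10.197561 − 20 = -9.802439
sin φ = h / L = -9.802439 / 142 = -0.06903126
φ = arcsin(-0.06903126) = -3.958348°

-3.9583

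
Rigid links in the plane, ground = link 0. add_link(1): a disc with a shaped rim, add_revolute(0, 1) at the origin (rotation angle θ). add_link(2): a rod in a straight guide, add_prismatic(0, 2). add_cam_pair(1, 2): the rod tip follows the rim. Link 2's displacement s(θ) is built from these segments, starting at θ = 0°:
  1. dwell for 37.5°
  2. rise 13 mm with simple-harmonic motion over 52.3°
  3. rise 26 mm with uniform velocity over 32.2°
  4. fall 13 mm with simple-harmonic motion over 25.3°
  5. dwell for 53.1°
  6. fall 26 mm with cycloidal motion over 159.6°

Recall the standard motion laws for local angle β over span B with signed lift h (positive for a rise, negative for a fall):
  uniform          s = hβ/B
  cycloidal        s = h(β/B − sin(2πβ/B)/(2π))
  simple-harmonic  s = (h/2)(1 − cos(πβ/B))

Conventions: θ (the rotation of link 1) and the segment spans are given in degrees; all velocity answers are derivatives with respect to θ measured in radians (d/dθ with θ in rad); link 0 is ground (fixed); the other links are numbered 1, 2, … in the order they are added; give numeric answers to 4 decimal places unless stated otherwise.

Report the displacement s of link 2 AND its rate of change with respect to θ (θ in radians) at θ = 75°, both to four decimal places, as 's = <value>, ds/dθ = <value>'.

segment 1 (0° to 37.5°, dwell): s unchanged at 0.0000
θ = 75° falls in segment 2 (37.5° to 89.8°, simple-harmonic, h = 13): β = 75 − 37.5 = 37.5°, B = 52.3°; Δs = 13/2·(1 − cos(π·0.7170)) = 10.5961; s = 0.0000 + 10.5961 = 10.5961
velocity in seg [37.5°–89.8°] (simple-harmonic), θ in radians: β = 37.5° = 0.6545 rad, B = 52.3° = 0.9128 rad; ds/dθ = (πh/(2B)) sin(πβ/B) = (π·13/(2·0.9128)) sin(π·0.7170) = 17.369969 mm/rad

s = 10.5961, ds/dθ = 17.3700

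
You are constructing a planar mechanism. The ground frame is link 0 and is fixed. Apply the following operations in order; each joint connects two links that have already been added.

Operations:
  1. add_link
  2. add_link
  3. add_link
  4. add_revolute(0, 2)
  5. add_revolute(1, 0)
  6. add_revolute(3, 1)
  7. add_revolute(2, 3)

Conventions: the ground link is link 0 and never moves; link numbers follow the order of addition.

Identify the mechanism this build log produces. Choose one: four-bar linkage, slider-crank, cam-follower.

links: 4 (incl. ground); joints: 4 revolute, 0 prismatic, 0 higher (cam) pair, forming one closed loop
4 links in a single 4R loop → four-bar linkage

four-bar linkage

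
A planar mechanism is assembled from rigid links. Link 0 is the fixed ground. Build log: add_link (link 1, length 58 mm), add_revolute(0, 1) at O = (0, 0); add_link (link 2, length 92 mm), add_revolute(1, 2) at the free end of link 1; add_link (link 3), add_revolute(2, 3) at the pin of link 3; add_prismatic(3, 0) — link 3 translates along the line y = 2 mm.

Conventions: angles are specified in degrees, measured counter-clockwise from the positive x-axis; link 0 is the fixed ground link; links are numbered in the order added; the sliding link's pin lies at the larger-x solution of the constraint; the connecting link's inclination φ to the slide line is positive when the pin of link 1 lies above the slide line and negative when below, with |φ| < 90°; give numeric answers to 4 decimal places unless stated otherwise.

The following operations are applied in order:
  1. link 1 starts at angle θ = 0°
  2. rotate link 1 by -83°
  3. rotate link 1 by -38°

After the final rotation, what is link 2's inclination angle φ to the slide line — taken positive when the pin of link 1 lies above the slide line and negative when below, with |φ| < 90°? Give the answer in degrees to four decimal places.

geometry: r = 58 mm, L = 92 mm, e = 2 mm; θ starts at 0°
rotate link 1 by -83°: θ ← 0° -83° = -83°
rotate link 1 by -38°: θ ← -83° -38° = -121°
h = r sin θ − e = -49.715703 − 2 = -51.715703
sin φ = h / L = -51.715703 / 92 = -0.56212721
φ = arcsin(-0.56212721) = -34.203037°

-34.2030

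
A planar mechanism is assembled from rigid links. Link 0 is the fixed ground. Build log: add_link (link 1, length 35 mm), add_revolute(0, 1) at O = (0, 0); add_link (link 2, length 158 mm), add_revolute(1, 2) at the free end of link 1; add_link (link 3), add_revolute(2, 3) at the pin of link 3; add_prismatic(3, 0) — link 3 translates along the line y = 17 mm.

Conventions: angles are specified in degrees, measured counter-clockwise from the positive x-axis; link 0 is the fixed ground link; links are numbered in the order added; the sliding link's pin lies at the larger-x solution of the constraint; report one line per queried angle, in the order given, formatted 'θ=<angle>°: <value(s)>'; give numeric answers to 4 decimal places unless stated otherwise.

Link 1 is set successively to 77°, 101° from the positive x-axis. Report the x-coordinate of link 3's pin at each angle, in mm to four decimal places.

geometry: r = 35 mm, L = 158 mm, e = 17 mm
θ=77°: crank pin P = (r cos θ, r sin θ) = (7.873287, 34.102952)
θ=77°: h = r sin θ − e = 34.102952 − 17 = 17.102952
θ=77°: x = r cos θ + √(L² − h²) = 7.873287 + 157.071605 = 164.944892
θ=101°: crank pin P = (r cos θ, r sin θ) = (-6.678315, 34.356951)
θ=101°: h = r sin θ − e = 34.356951 − 17 = 17.356951
θ=101°: x = r cos θ + √(L² − h²) = -6.678315 + 157.043740 = 150.365425

θ=77°: 164.9449
θ=101°: 150.3654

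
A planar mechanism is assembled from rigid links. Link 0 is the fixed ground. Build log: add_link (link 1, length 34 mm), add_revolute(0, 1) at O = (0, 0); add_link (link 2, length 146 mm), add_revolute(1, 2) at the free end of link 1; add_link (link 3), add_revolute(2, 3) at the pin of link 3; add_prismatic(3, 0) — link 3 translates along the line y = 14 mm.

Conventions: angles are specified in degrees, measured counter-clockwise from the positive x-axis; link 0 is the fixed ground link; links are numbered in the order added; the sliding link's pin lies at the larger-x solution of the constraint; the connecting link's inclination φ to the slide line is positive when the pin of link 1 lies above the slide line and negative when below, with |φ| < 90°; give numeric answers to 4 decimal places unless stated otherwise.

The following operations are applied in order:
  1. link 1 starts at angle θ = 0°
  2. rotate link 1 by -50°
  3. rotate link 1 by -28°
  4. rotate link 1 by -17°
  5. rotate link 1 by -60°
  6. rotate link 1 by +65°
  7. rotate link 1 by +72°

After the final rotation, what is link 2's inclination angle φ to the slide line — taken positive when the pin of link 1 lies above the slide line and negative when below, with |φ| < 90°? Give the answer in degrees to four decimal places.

geometry: r = 34 mm, L = 146 mm, e = 14 mm; θ starts at 0°
rotate link 1 by -50°: θ ← 0° -50° = -50°
rotate link 1 by -28°: θ ← -50° -28° = -78°
rotate link 1 by -17°: θ ← -78° -17° = -95°
rotate link 1 by -60°: θ ← -95° -60° = -155°
rotate link 1 by +65°: θ ← -155° +65° = -90°
rotate link 1 by +72°: θ ← -90° +72° = -18°
h = r sin θ − e = -10.506578 − 14 = -24.506578
sin φ = h / L = -24.506578 / 146 = -0.16785327
φ = arcsin(-0.16785327) = -9.663027°

-9.6630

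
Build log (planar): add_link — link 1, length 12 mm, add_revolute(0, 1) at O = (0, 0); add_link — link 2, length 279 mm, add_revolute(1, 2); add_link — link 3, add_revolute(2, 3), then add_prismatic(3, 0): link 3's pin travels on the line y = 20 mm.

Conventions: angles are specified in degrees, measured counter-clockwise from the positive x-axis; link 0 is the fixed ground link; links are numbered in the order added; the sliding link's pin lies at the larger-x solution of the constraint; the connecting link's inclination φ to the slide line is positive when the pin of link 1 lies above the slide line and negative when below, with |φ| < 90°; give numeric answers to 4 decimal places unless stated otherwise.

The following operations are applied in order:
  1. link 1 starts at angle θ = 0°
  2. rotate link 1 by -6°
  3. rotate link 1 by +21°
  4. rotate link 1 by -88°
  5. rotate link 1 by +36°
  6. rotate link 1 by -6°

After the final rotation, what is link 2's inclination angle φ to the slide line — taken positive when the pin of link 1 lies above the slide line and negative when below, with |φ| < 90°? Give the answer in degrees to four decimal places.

geometry: r = 12 mm, L = 279 mm, e = 20 mm; θ starts at 0°
rotate link 1 by -6°: θ ← 0° -6° = -6°
rotate link 1 by +21°: θ ← -6° +21° = 15°
rotate link 1 by -88°: θ ← 15° -88° = -73°
rotate link 1 by +36°: θ ← -73° +36° = -37°
rotate link 1 by -6°: θ ← -37° -6° = -43°
h = r sin θ − e = -8.183980 − 20 = -28.183980
sin φ = h / L = -28.183980 / 279 = -0.10101785
φ = arcsin(-0.10101785) = -5.797786°

-5.7978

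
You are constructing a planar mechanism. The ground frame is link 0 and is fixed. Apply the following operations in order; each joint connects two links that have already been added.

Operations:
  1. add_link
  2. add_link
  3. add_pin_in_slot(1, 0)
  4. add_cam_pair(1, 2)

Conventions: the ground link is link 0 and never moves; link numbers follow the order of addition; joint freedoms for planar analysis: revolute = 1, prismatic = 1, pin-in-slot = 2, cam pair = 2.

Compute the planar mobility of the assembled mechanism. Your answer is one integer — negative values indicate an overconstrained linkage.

(L,J1,J2)=(1,0,0); link0 fixed
link1: (2,0,0)
link2: (3,0,0)
PS 1-0 [J2]: (3,0,1)
C 1-2 [J2]: (3,0,2)
Grübler: 3·2 − 2·0 − 2 = 4

M = 4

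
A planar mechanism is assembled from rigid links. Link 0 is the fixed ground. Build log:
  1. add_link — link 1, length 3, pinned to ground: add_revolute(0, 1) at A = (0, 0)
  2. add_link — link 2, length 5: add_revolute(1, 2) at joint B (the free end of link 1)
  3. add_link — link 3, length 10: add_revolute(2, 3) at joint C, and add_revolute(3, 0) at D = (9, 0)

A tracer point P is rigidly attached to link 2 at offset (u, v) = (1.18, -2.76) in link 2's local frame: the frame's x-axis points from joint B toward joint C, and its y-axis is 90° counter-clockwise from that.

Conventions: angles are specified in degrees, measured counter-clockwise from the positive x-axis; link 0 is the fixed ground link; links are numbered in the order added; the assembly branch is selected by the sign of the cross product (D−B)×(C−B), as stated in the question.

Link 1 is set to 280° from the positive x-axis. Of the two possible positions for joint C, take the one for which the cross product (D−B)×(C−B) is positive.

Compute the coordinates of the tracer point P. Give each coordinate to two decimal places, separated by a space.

A=(0,0), D=(9.00,0)
B = A + 3.00·(cos280°, sin280°) = (0.5209, -2.9544)
|BD| = 8.9790
circle(B,5.00) ∩ circle(D,10.00): a=0.3131, h=4.9902
  candidates: C₊=(-0.8253,1.8609) cross=44.807; C₋=(2.4586,-7.5637) cross=-44.807
  branch + wants cross > 0 → take C=(-0.8253,1.8609) (cross=44.807)
ex = (C−B)/|BC| = (-0.2693,0.9631); ey = (-0.9631,-0.2693)
P = B + 1.18·ex + -2.76·ey = (2.8613,-1.0749)

2.86 -1.07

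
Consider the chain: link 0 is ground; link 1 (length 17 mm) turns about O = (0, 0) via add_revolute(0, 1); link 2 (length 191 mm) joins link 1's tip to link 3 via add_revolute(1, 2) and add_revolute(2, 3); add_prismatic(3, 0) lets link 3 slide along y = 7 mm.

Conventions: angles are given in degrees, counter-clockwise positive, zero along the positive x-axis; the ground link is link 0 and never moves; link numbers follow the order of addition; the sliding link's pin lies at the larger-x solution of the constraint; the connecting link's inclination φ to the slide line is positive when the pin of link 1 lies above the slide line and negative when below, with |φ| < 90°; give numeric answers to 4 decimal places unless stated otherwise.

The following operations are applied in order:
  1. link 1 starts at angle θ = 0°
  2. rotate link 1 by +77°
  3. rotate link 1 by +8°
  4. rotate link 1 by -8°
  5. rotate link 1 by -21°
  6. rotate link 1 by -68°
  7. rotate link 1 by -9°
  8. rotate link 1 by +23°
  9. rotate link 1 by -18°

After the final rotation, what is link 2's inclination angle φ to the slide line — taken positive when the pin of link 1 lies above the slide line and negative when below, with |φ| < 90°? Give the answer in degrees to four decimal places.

geometry: r = 17 mm, L = 191 mm, e = 7 mm; θ starts at 0°
rotate link 1 by +77°: θ ← 0° +77° = 77°
rotate link 1 by +8°: θ ← 77° +8° = 85°
rotate link 1 by -8°: θ ← 85° -8° = 77°
rotate link 1 by -21°: θ ← 77° -21° = 56°
rotate link 1 by -68°: θ ← 56° -68° = -12°
rotate link 1 by -9°: θ ← -12° -9° = -21°
rotate link 1 by +23°: θ ← -21° +23° = 2°
rotate link 1 by -18°: θ ← 2° -18° = -16°
h = r sin θ − e = -4.685835 − 7 = -11.685835
sin φ = h / L = -11.685835 / 191 = -0.06118238
φ = arcsin(-0.06118238) = -3.507683°

-3.5077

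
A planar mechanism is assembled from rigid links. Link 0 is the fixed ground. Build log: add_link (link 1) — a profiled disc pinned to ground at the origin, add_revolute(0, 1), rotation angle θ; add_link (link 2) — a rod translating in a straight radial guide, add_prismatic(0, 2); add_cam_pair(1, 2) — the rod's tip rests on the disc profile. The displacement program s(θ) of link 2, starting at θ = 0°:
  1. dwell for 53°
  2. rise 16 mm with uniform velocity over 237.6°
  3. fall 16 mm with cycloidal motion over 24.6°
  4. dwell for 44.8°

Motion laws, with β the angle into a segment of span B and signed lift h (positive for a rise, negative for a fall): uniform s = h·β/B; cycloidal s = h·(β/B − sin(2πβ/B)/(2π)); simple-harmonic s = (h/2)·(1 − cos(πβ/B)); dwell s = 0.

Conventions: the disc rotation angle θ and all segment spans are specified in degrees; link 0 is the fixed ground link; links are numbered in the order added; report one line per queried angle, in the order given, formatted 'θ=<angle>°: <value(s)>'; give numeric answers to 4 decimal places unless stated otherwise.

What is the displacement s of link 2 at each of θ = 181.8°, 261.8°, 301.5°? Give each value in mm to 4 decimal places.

seg 1 [0°–53°] dwell: s stays 0.0000
seg 2 [53°–290.6°] uniform, h=16: θ=181.8° here. β=128.8, B=237.6. 16·128.8/237.6 = 8.6734 → s = 8.6734
seg 2 [53°–290.6°] uniform, h=16: θ=261.8° here. β=208.8, B=237.6. 16·208.8/237.6 = 14.0606 → s = 14.0606
seg 2 [53°–290.6°] uniform, h=16: full span → s += 16 → s = 16.0000
seg 3 [290.6°–315.2°] cycloidal, h=-16: θ=301.5° here. β=10.9, B=24.6. -16·(0.4431 − sin(2π·0.4431)/(2π)) = -6.1981 → s = 9.8019

θ=181.8°: 8.6734
θ=261.8°: 14.0606
θ=301.5°: 9.8019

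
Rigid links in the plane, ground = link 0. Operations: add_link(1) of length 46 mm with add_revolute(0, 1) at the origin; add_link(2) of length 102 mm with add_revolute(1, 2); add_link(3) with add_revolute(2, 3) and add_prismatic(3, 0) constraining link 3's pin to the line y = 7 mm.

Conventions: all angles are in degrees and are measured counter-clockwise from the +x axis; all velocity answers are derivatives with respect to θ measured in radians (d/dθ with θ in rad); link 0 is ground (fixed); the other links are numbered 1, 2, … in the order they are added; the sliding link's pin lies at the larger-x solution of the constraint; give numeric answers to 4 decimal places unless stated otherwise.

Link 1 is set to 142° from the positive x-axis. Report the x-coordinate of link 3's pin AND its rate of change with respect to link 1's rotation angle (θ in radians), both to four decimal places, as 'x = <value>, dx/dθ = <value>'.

geometry: r = 46 mm, L = 102 mm, e = 7 mm
crank pin P = (r cos θ, r sin θ) = (-36.248495, 28.320428)
h = r sin θ − e = 28.320428 − 7 = 21.320428
x = r cos θ + √(L² − h²) = -36.248495 + 99.746876 = 63.498382
dx/dθ = −r sin θ − h·r cos θ/√(L² − h²) (θ in radians; h = 21.320428) = -20.572482

x = 63.4984, dx/dθ = -20.5725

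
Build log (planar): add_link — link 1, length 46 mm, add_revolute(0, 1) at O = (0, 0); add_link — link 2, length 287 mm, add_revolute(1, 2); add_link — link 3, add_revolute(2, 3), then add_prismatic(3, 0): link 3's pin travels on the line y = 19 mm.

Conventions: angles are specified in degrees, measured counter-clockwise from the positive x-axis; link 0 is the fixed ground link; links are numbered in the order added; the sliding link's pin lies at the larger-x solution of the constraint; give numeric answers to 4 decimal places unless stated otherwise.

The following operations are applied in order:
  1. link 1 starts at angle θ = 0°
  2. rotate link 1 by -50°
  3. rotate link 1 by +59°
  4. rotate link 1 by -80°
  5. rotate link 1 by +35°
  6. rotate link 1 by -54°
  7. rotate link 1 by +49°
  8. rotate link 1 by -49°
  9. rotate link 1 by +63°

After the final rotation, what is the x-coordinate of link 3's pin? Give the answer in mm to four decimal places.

geometry: r = 46 mm, L = 287 mm, e = 19 mm; θ starts at 0°
rotate link 1 by -50°: θ ← 0° -50° = -50°
rotate link 1 by +59°: θ ← -50° +59° = 9°
rotate link 1 by -80°: θ ← 9° -80° = -71°
rotate link 1 by +35°: θ ← -71° +35° = -36°
rotate link 1 by -54°: θ ← -36° -54° = -90°
rotate link 1 by +49°: θ ← -90° +49° = -41°
rotate link 1 by -49°: θ ← -41° -49° = -90°
rotate link 1 by +63°: θ ← -90° +63° = -27°
crank pin P = (r cos θ, r sin θ) = (40.986300, -20.883563)
h = r sin θ − e = -20.883563 − 19 = -39.883563
x = r cos θ + √(L² − h²) = 40.986300 + 284.215238 = 325.201538

325.2015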